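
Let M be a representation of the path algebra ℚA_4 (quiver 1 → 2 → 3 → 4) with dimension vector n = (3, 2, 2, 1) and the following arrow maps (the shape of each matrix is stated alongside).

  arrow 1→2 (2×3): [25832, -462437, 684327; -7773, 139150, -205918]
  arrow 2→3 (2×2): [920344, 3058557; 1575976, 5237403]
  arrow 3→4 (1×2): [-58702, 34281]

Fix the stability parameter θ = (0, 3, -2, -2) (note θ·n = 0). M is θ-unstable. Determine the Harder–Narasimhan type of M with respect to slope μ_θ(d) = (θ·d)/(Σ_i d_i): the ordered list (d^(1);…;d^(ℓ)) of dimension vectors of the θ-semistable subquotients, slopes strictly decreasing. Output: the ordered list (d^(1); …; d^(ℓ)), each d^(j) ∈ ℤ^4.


Interval decomposition of M: I[1,1], I[1,2], I[1,4], I[3,3].
HN type (ℓ=4): μ^(1)=3; μ^(2)=0; μ^(3)=-1/4; μ^(4)=-2

((0, 1, 0, 0); (2, 0, 0, 0); (1, 1, 1, 1); (0, 0, 1, 0))


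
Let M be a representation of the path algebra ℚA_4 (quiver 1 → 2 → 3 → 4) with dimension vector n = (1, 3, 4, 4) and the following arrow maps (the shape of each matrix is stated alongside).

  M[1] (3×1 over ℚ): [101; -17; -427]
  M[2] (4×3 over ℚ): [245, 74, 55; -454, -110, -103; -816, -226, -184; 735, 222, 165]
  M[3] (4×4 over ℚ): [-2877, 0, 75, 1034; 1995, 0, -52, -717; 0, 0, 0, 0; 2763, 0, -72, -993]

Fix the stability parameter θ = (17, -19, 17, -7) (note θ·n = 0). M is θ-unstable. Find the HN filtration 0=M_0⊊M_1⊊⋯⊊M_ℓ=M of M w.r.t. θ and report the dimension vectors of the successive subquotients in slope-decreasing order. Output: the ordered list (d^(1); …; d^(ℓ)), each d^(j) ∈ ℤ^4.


Interval decomposition of M: I[1,3], I[2,3], I[2,4], I[3,4], I[4,4]^2.
HN type (ℓ=5): μ^(1)=17; μ^(2)=5; μ^(3)=-1; μ^(4)=-7; μ^(5)=-19

((0, 0, 2, 0); (0, 0, 2, 2); (1, 1, 0, 0); (0, 0, 0, 2); (0, 2, 0, 0))


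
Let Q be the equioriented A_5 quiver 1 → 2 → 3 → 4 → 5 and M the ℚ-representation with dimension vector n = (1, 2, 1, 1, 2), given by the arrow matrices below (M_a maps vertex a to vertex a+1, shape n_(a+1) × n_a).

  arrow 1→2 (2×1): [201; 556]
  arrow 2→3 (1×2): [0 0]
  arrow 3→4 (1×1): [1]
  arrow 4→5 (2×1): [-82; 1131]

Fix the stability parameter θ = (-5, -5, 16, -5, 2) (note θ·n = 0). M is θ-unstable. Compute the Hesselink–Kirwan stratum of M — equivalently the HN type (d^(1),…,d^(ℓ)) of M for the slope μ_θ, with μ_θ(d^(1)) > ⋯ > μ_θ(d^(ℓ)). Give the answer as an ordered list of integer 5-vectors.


Via rank(M_{q-1}∘⋯∘M_p): M ≅ I[1,2], I[2,2], I[3,5], I[5,5].
μ_θ-semistable layers: μ^(1)=13/3; μ^(2)=2; μ^(3)=-5

((0, 0, 1, 1, 1); (0, 0, 0, 0, 1); (1, 2, 0, 0, 0))


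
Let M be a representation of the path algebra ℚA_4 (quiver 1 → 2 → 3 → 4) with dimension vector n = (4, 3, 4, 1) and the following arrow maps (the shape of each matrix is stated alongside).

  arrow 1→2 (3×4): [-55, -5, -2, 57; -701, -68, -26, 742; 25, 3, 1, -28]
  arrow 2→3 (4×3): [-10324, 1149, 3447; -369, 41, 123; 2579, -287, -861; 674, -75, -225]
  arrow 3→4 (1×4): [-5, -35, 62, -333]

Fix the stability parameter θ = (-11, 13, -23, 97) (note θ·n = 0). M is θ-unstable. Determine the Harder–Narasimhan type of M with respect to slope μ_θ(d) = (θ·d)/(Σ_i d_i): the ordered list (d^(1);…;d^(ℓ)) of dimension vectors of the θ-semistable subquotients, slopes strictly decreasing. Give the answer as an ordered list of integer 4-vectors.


Via rank(M_{q-1}∘⋯∘M_p): M ≅ I[1,1], I[1,2], I[1,3], I[1,4], I[3,3]^2.
μ_θ-semistable layers: μ^(1)=97; μ^(2)=13; μ^(3)=-5; μ^(4)=-11; μ^(5)=-23

((0, 0, 0, 1); (0, 1, 0, 0); (0, 2, 2, 0); (4, 0, 0, 0); (0, 0, 2, 0))


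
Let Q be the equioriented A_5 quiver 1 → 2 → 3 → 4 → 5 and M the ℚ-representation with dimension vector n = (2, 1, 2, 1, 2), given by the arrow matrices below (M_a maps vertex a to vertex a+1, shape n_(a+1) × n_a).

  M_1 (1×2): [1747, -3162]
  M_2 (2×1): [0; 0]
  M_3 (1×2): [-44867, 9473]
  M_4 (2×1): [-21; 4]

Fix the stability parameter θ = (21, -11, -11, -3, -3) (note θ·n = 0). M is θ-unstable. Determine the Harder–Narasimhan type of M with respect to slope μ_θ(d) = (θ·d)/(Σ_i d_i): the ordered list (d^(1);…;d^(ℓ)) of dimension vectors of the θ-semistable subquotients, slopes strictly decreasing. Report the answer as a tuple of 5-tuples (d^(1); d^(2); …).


Interval decomposition of M: I[1,1], I[1,2], I[3,3], I[3,5], I[5,5].
HN type (ℓ=4): μ^(1)=21; μ^(2)=5; μ^(3)=-3; μ^(4)=-11

((1, 0, 0, 0, 0); (1, 1, 0, 0, 0); (0, 0, 0, 1, 2); (0, 0, 2, 0, 0))


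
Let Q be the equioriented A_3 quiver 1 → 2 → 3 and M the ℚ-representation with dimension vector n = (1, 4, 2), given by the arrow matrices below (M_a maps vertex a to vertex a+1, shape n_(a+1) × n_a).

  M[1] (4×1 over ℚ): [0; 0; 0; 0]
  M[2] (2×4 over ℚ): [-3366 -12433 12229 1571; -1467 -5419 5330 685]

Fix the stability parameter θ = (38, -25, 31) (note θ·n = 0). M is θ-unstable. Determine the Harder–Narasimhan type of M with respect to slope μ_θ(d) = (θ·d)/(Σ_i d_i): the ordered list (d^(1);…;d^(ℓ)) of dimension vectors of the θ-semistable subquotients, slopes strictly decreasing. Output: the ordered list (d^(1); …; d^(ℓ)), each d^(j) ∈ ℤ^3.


Via rank(M_{q-1}∘⋯∘M_p): M ≅ I[1,1], I[2,2]^2, I[2,3]^2.
μ_θ-semistable layers: μ^(1)=38; μ^(2)=31; μ^(3)=-25

((1, 0, 0); (0, 0, 2); (0, 4, 0))


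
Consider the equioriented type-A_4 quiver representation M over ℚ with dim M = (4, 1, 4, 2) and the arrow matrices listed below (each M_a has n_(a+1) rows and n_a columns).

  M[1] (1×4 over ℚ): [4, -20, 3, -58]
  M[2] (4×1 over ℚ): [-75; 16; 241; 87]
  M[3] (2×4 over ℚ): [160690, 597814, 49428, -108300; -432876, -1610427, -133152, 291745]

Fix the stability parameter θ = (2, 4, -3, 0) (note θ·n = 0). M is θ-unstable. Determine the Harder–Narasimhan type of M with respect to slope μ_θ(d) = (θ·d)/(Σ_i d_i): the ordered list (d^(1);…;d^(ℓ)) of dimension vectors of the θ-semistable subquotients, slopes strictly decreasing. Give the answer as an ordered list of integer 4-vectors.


Barcode: M ≅ I[1,1]^3, I[1,4], I[3,3]^2, I[3,4]. HN layers by μ_θ (4 steps, strictly decreasing):
  μ^(1)=2; μ^(2)=3/4; μ^(3)=0; μ^(4)=-3

((3, 0, 0, 0); (1, 1, 1, 1); (0, 0, 0, 1); (0, 0, 3, 0))


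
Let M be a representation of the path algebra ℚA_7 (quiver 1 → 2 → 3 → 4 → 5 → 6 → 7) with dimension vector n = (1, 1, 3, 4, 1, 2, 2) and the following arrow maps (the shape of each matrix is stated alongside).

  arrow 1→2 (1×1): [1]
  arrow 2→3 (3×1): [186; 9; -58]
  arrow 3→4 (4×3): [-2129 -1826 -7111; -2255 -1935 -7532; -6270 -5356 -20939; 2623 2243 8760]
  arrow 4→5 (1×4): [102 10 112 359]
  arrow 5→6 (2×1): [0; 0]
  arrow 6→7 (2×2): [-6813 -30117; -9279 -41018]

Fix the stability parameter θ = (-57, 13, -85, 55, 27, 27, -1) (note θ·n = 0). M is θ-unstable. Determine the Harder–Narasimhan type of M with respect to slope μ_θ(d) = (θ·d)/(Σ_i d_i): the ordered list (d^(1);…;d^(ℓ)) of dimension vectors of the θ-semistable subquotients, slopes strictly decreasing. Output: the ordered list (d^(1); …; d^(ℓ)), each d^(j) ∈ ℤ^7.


Barcode: M ≅ I[1,5], I[3,4]^2, I[4,4], I[6,7]^2. HN layers by μ_θ (6 steps, strictly decreasing):
  μ^(1)=55; μ^(2)=41; μ^(3)=13; μ^(4)=-36; μ^(5)=-57; μ^(6)=-85

((0, 0, 0, 3, 0, 0, 0); (0, 0, 0, 1, 1, 0, 0); (0, 0, 0, 0, 0, 2, 2); (0, 1, 1, 0, 0, 0, 0); (1, 0, 0, 0, 0, 0, 0); (0, 0, 2, 0, 0, 0, 0))


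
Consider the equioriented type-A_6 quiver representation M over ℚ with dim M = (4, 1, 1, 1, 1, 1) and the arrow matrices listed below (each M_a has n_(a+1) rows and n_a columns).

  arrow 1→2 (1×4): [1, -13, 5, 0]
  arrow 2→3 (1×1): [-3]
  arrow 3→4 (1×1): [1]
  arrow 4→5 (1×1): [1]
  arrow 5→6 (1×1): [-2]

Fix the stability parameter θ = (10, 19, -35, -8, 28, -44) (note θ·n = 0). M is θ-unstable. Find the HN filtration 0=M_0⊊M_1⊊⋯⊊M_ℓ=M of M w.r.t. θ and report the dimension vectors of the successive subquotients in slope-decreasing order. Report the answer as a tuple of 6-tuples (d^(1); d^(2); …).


Via rank(M_{q-1}∘⋯∘M_p): M ≅ I[1,1]^3, I[1,6].
μ_θ-semistable layers: μ^(1)=10; μ^(2)=-5

((3, 0, 0, 0, 0, 0); (1, 1, 1, 1, 1, 1))


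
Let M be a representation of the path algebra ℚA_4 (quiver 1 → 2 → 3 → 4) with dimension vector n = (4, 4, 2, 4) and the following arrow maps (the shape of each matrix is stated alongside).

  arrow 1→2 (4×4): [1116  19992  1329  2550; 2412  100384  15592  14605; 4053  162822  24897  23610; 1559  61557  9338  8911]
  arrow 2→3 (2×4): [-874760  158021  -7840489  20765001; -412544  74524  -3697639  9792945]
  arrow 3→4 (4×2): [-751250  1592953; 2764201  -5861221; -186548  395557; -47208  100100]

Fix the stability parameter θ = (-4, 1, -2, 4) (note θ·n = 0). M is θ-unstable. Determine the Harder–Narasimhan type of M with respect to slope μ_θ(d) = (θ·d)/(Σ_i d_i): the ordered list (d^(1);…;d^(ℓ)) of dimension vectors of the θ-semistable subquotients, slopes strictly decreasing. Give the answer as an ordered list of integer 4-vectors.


Interval decomposition of M: I[1,2]^2, I[1,4]^2, I[4,4]^2.
HN type (ℓ=4): μ^(1)=4; μ^(2)=1; μ^(3)=-1/2; μ^(4)=-4

((0, 0, 0, 4); (0, 2, 0, 0); (0, 2, 2, 0); (4, 0, 0, 0))


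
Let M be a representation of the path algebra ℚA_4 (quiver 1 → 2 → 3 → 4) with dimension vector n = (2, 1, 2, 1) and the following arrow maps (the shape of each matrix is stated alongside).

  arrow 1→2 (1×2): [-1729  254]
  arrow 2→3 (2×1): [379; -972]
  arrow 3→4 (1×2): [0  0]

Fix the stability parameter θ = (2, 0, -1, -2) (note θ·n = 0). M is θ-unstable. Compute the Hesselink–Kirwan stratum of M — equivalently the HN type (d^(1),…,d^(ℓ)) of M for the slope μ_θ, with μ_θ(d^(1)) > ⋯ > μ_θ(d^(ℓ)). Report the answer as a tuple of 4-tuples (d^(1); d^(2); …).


Interval decomposition of M: I[1,1], I[1,3], I[3,3], I[4,4].
HN type (ℓ=4): μ^(1)=2; μ^(2)=1/3; μ^(3)=-1; μ^(4)=-2

((1, 0, 0, 0); (1, 1, 1, 0); (0, 0, 1, 0); (0, 0, 0, 1))


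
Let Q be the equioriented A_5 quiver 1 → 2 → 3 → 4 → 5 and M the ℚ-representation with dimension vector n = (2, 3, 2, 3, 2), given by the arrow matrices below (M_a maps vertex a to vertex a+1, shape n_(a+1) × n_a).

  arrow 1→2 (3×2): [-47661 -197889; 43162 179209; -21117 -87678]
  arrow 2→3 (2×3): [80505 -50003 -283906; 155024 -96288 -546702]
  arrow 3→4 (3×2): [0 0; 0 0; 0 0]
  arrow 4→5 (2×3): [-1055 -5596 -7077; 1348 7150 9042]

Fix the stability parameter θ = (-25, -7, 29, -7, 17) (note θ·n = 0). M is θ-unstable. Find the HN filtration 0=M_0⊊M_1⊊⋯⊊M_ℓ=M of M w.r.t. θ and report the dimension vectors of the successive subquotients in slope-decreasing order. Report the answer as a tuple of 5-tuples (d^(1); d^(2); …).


Interval decomposition of M: I[1,3]^2, I[2,2], I[4,4], I[4,5]^2.
HN type (ℓ=4): μ^(1)=29; μ^(2)=17; μ^(3)=-7; μ^(4)=-25

((0, 0, 2, 0, 0); (0, 0, 0, 0, 2); (0, 3, 0, 3, 0); (2, 0, 0, 0, 0))


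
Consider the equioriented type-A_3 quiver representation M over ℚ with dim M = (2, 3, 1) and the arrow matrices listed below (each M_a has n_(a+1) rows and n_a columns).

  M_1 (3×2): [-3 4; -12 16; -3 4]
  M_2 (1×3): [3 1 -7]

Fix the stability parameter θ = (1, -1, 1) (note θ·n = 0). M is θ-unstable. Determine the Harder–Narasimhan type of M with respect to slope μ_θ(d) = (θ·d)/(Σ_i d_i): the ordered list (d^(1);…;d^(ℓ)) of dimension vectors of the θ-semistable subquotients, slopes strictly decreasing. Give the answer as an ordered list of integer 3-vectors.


Barcode: M ≅ I[1,1], I[1,2], I[2,2], I[2,3]. HN layers by μ_θ (3 steps, strictly decreasing):
  μ^(1)=1; μ^(2)=0; μ^(3)=-1

((1, 0, 1); (1, 1, 0); (0, 2, 0))


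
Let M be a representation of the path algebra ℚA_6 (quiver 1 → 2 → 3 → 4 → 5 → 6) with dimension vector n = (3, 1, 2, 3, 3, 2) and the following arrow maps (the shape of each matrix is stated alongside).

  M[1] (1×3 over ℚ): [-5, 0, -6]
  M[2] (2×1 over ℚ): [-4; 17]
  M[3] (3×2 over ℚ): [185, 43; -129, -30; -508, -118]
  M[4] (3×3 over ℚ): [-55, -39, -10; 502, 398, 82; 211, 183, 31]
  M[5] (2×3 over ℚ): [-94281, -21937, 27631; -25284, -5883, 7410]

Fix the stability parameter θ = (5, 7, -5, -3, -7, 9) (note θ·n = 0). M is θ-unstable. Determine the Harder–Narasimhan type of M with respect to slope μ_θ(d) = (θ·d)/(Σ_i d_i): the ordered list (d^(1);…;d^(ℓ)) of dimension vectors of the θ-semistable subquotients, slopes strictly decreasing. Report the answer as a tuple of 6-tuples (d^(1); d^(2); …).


Interval decomposition of M: I[1,1]^2, I[1,5], I[3,4], I[4,6], I[5,6].
HN type (ℓ=6): μ^(1)=9; μ^(2)=5; μ^(3)=-3/5; μ^(4)=-3; μ^(5)=-5; μ^(6)=-7

((0, 0, 0, 0, 0, 2); (2, 0, 0, 0, 0, 0); (1, 1, 1, 1, 1, 0); (0, 0, 0, 1, 0, 0); (0, 0, 1, 1, 1, 0); (0, 0, 0, 0, 1, 0))


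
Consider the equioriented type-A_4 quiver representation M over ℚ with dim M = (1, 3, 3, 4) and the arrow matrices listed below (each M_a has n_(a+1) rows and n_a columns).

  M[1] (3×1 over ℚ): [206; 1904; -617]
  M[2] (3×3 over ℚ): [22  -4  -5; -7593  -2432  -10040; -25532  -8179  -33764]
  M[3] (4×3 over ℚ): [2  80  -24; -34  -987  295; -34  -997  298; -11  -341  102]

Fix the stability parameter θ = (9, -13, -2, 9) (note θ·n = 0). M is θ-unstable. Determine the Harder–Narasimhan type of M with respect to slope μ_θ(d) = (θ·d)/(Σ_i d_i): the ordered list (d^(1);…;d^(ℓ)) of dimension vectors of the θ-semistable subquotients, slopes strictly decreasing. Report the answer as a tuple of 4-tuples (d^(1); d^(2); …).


Interval decomposition of M: I[1,4], I[2,4]^2, I[4,4].
HN type (ℓ=3): μ^(1)=9; μ^(2)=-2; μ^(3)=-13

((0, 0, 0, 4); (1, 1, 3, 0); (0, 2, 0, 0))


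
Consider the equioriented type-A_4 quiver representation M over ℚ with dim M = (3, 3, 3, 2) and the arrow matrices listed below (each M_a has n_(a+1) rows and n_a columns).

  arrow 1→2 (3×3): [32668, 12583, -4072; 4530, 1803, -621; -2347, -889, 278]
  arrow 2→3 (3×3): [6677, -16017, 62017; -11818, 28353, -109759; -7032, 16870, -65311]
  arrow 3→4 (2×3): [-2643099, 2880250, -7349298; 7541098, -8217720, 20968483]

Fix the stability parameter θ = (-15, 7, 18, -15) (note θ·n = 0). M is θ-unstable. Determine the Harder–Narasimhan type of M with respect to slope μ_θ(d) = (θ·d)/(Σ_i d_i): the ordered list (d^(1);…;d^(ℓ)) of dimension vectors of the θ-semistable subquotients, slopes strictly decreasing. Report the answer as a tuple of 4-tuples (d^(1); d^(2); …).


Interval decomposition of M: I[1,3], I[1,4]^2.
HN type (ℓ=4): μ^(1)=18; μ^(2)=7; μ^(3)=10/3; μ^(4)=-15

((0, 0, 1, 0); (0, 1, 0, 0); (0, 2, 2, 2); (3, 0, 0, 0))


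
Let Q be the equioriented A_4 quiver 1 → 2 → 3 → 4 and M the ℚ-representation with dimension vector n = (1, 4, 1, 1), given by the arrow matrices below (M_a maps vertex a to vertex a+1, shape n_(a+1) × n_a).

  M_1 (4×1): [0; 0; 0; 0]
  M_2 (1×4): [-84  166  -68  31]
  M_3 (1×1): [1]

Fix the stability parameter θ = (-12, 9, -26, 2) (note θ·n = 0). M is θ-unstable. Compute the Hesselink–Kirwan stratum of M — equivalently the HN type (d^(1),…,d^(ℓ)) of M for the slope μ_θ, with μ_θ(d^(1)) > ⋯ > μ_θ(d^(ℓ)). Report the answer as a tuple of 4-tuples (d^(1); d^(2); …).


Via rank(M_{q-1}∘⋯∘M_p): M ≅ I[1,1], I[2,2]^3, I[2,4].
μ_θ-semistable layers: μ^(1)=9; μ^(2)=2; μ^(3)=-17/2; μ^(4)=-12

((0, 3, 0, 0); (0, 0, 0, 1); (0, 1, 1, 0); (1, 0, 0, 0))


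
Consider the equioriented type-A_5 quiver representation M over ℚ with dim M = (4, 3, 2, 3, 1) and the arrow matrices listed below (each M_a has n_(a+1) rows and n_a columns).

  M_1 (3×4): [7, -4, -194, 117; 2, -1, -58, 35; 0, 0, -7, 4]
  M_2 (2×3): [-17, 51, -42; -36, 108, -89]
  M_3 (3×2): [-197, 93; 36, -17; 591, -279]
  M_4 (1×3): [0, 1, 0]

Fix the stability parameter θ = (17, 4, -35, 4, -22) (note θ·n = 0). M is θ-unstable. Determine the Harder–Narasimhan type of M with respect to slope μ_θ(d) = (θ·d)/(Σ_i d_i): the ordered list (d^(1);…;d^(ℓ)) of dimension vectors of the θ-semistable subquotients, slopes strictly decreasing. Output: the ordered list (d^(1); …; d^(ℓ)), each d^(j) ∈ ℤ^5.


Via rank(M_{q-1}∘⋯∘M_p): M ≅ I[1,1], I[1,2], I[1,4], I[1,5], I[4,4].
μ_θ-semistable layers: μ^(1)=17; μ^(2)=21/2; μ^(3)=4; μ^(4)=-14/3; μ^(5)=-32/5

((1, 0, 0, 0, 0); (1, 1, 0, 0, 0); (0, 0, 0, 2, 0); (1, 1, 1, 0, 0); (1, 1, 1, 1, 1))


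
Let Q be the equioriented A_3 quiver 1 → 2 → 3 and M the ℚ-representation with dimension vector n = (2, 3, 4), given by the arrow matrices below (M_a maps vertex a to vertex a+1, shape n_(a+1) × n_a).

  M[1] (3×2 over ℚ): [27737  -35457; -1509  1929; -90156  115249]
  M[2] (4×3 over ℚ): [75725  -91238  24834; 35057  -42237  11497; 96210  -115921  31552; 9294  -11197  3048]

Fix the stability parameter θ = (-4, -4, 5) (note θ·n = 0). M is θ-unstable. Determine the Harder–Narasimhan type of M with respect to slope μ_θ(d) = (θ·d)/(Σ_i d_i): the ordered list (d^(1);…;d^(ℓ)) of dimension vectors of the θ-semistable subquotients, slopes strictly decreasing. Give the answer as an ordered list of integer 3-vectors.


Barcode: M ≅ I[1,3]^2, I[2,3], I[3,3]. HN layers by μ_θ (2 steps, strictly decreasing):
  μ^(1)=5; μ^(2)=-4

((0, 0, 4); (2, 3, 0))


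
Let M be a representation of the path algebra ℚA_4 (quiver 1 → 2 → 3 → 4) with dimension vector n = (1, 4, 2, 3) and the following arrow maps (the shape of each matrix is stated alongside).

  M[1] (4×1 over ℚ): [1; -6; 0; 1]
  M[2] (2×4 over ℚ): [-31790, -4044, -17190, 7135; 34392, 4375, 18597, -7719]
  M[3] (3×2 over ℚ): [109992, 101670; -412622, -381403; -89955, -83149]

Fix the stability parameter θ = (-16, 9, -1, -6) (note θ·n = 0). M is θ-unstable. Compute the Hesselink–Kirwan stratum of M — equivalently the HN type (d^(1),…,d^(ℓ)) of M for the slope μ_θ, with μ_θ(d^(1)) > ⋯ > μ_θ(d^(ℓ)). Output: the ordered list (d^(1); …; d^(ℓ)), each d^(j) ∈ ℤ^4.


Barcode: M ≅ I[1,4], I[2,2]^2, I[2,4], I[4,4]. HN layers by μ_θ (4 steps, strictly decreasing):
  μ^(1)=9; μ^(2)=2/3; μ^(3)=-6; μ^(4)=-16

((0, 2, 0, 0); (0, 2, 2, 2); (0, 0, 0, 1); (1, 0, 0, 0))


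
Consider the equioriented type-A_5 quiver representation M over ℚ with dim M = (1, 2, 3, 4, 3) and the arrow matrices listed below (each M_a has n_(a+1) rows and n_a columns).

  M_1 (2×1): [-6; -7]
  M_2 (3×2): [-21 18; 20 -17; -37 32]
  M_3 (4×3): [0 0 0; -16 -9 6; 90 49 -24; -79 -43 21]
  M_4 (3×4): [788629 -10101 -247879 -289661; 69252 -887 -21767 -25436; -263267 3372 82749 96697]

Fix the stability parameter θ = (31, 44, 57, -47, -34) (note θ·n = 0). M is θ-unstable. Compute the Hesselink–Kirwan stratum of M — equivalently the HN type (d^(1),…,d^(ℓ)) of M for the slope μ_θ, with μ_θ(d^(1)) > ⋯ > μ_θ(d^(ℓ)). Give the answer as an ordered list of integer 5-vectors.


Interval decomposition of M: I[1,5], I[2,3], I[3,5], I[4,4], I[4,5].
HN type (ℓ=6): μ^(1)=57; μ^(2)=44; μ^(3)=51/5; μ^(4)=-8; μ^(5)=-34; μ^(6)=-47

((0, 0, 1, 0, 0); (0, 1, 0, 0, 0); (1, 1, 1, 1, 1); (0, 0, 1, 1, 1); (0, 0, 0, 0, 1); (0, 0, 0, 2, 0))


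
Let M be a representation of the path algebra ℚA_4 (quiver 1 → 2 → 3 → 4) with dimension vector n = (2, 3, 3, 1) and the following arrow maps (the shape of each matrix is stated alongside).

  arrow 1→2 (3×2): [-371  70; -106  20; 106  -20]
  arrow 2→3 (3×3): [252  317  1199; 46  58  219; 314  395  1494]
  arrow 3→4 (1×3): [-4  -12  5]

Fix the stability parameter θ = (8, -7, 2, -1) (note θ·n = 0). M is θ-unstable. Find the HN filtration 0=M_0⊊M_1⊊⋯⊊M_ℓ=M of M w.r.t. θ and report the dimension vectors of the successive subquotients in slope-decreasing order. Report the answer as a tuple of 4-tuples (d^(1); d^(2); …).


Interval decomposition of M: I[1,1], I[1,2], I[2,3], I[2,4], I[3,3].
HN type (ℓ=4): μ^(1)=8; μ^(2)=2; μ^(3)=1/2; μ^(4)=-7

((1, 0, 0, 0); (0, 0, 2, 0); (1, 1, 1, 1); (0, 2, 0, 0))


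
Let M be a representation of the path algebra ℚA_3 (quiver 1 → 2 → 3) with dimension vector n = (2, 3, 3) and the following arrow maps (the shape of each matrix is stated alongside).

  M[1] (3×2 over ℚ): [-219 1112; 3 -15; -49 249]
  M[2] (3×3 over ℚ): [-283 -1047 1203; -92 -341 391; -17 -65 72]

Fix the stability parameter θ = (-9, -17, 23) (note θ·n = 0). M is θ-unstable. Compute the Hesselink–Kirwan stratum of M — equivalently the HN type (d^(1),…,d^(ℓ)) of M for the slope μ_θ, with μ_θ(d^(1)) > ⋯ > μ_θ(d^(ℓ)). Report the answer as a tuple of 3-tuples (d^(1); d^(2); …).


Barcode: M ≅ I[1,3]^2, I[2,3]. HN layers by μ_θ (3 steps, strictly decreasing):
  μ^(1)=23; μ^(2)=-13; μ^(3)=-17

((0, 0, 3); (2, 2, 0); (0, 1, 0))


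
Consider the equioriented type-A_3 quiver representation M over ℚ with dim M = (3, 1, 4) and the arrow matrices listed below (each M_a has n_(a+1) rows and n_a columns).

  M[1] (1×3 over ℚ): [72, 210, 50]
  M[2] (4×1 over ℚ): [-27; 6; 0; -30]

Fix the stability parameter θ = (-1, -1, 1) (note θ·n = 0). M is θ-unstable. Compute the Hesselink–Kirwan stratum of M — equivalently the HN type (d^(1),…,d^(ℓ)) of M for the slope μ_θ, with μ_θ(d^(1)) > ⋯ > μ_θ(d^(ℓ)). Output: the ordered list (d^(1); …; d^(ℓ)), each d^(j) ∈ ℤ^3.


Barcode: M ≅ I[1,1]^2, I[1,3], I[3,3]^3. HN layers by μ_θ (2 steps, strictly decreasing):
  μ^(1)=1; μ^(2)=-1

((0, 0, 4); (3, 1, 0))


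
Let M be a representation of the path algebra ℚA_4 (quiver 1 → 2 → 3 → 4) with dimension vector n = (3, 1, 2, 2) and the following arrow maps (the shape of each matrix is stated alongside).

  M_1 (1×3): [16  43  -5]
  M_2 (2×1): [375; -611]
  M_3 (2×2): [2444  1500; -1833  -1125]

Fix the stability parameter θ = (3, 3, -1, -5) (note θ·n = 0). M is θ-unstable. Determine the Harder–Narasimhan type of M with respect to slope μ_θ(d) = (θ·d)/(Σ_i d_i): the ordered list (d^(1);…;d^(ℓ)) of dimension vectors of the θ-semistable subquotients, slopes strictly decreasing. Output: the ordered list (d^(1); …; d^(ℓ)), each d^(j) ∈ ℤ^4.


Via rank(M_{q-1}∘⋯∘M_p): M ≅ I[1,1]^2, I[1,3], I[3,4], I[4,4].
μ_θ-semistable layers: μ^(1)=3; μ^(2)=5/3; μ^(3)=-3; μ^(4)=-5

((2, 0, 0, 0); (1, 1, 1, 0); (0, 0, 1, 1); (0, 0, 0, 1))


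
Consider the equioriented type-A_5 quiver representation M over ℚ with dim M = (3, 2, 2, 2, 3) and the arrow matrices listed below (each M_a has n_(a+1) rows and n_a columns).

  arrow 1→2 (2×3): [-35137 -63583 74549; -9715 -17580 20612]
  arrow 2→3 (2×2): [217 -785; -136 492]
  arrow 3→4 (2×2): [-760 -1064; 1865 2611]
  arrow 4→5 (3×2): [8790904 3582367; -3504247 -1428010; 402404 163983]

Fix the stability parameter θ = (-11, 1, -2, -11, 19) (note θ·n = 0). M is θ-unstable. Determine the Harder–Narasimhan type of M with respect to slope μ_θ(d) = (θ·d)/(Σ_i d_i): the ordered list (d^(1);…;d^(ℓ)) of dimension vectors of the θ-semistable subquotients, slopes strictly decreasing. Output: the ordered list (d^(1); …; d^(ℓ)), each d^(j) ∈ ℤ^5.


Via rank(M_{q-1}∘⋯∘M_p): M ≅ I[1,1], I[1,3], I[1,5], I[4,5], I[5,5].
μ_θ-semistable layers: μ^(1)=19; μ^(2)=-1/2; μ^(3)=-4; μ^(4)=-11

((0, 0, 0, 0, 3); (0, 1, 1, 0, 0); (0, 1, 1, 1, 0); (3, 0, 0, 1, 0))


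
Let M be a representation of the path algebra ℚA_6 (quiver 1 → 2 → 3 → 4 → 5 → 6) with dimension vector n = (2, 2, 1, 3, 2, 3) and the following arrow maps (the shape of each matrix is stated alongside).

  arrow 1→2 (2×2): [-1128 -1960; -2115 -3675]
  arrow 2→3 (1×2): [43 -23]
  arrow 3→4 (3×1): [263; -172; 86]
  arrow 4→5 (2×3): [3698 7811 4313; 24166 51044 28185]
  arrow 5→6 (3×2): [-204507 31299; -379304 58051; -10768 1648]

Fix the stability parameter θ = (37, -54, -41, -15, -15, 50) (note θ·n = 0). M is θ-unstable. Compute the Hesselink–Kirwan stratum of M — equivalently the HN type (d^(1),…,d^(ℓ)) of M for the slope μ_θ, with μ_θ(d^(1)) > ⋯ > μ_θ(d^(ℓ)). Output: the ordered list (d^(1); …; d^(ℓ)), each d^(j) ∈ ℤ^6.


Interval decomposition of M: I[1,1], I[1,4], I[2,2], I[4,6]^2, I[6,6].
HN type (ℓ=5): μ^(1)=50; μ^(2)=37; μ^(3)=-15; μ^(4)=-58/3; μ^(5)=-54

((0, 0, 0, 0, 0, 3); (1, 0, 0, 0, 0, 0); (0, 0, 0, 3, 2, 0); (1, 1, 1, 0, 0, 0); (0, 1, 0, 0, 0, 0))


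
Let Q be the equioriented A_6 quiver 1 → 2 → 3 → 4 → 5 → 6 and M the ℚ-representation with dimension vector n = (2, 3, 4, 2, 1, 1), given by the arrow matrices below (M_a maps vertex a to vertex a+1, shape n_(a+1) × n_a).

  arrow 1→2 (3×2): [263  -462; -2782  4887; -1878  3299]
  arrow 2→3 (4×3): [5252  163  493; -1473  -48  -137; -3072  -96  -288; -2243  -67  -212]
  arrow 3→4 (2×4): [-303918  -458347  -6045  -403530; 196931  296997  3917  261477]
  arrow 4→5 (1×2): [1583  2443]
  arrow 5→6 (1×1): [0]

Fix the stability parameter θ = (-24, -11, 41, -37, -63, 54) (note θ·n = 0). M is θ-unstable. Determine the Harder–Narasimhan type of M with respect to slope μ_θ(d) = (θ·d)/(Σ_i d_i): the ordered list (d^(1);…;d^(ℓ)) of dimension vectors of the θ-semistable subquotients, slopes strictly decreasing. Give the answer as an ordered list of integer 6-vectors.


Via rank(M_{q-1}∘⋯∘M_p): M ≅ I[1,2], I[1,5], I[2,4], I[3,3]^2, I[6,6].
μ_θ-semistable layers: μ^(1)=54; μ^(2)=41; μ^(3)=2; μ^(4)=-11; μ^(5)=-35/2; μ^(6)=-24

((0, 0, 0, 0, 0, 1); (0, 0, 2, 0, 0, 0); (0, 0, 1, 1, 0, 0); (0, 2, 0, 0, 0, 0); (0, 1, 1, 1, 1, 0); (2, 0, 0, 0, 0, 0))


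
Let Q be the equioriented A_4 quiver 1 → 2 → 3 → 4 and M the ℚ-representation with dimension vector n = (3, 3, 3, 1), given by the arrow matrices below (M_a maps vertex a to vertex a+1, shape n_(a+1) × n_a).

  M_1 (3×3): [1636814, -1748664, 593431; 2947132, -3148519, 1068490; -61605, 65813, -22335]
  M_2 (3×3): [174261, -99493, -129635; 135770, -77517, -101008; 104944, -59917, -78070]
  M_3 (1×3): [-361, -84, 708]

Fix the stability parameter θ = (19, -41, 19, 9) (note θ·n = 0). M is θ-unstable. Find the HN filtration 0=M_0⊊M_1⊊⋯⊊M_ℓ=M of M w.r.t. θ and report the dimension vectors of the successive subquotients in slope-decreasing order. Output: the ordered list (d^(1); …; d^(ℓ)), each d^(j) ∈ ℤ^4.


Via rank(M_{q-1}∘⋯∘M_p): M ≅ I[1,2], I[1,3], I[1,4], I[3,3].
μ_θ-semistable layers: μ^(1)=19; μ^(2)=14; μ^(3)=-11

((0, 0, 2, 0); (0, 0, 1, 1); (3, 3, 0, 0))


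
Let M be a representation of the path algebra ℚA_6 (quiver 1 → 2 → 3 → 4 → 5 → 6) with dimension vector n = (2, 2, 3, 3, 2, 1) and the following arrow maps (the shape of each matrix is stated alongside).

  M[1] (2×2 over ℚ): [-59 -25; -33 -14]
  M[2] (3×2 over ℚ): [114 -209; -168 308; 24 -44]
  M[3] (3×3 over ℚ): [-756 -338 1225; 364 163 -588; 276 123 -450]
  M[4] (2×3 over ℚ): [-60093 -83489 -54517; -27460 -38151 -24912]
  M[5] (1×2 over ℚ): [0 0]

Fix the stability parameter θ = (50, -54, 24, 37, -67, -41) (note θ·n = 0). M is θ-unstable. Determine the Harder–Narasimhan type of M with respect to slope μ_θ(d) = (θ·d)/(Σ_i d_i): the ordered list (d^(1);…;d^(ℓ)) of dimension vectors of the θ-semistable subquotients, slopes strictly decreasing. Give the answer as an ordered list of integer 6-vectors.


Interval decomposition of M: I[1,2], I[1,3], I[3,5]^2, I[4,4], I[6,6].
HN type (ℓ=4): μ^(1)=37; μ^(2)=24; μ^(3)=-2; μ^(4)=-41

((0, 0, 0, 1, 0, 0); (0, 0, 1, 0, 0, 0); (2, 2, 2, 2, 2, 0); (0, 0, 0, 0, 0, 1))


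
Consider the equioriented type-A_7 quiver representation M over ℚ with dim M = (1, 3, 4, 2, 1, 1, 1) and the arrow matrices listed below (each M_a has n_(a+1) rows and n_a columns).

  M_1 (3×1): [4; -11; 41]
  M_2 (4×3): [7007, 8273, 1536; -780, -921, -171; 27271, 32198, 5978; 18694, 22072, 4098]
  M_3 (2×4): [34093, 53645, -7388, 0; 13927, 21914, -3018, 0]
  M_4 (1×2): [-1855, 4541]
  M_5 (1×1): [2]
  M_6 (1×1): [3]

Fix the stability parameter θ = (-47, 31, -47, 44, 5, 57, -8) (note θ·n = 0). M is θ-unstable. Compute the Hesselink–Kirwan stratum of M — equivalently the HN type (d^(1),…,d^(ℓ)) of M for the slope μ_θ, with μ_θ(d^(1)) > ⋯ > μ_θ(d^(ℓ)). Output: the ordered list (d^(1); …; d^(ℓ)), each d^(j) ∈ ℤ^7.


Via rank(M_{q-1}∘⋯∘M_p): M ≅ I[1,4], I[2,3], I[2,7], I[3,3].
μ_θ-semistable layers: μ^(1)=44; μ^(2)=49/2; μ^(3)=-8; μ^(4)=-47

((0, 0, 0, 1, 0, 0, 0); (0, 0, 0, 1, 1, 1, 1); (0, 3, 3, 0, 0, 0, 0); (1, 0, 1, 0, 0, 0, 0))


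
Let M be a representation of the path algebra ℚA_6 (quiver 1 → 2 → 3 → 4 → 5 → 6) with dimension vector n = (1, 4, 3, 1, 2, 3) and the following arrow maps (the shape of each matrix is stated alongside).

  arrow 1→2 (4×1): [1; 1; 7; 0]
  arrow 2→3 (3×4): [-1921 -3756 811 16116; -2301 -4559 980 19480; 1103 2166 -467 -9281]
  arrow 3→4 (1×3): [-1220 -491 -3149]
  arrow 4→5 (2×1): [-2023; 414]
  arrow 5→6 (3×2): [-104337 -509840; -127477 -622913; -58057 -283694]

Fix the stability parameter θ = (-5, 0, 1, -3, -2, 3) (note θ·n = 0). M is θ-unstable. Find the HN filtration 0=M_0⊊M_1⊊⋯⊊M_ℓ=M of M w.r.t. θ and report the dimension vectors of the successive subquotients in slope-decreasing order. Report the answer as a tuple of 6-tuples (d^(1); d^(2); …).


Interval decomposition of M: I[1,2], I[2,3]^2, I[2,6], I[5,6], I[6,6].
HN type (ℓ=6): μ^(1)=3; μ^(2)=1; μ^(3)=0; μ^(4)=-1; μ^(5)=-2; μ^(6)=-5

((0, 0, 0, 0, 0, 3); (0, 0, 2, 0, 0, 0); (0, 3, 0, 0, 0, 0); (0, 1, 1, 1, 1, 0); (0, 0, 0, 0, 1, 0); (1, 0, 0, 0, 0, 0))


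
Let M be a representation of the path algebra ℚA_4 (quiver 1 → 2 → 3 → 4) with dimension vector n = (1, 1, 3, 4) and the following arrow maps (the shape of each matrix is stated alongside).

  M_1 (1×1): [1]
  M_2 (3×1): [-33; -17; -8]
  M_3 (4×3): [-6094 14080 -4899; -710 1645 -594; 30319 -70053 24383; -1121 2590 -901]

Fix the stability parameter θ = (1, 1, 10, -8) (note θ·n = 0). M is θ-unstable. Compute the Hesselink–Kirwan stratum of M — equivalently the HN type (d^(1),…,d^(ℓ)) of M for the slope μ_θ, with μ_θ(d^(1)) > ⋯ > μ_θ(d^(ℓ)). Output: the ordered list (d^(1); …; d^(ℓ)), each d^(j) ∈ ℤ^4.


Via rank(M_{q-1}∘⋯∘M_p): M ≅ I[1,4], I[3,4]^2, I[4,4].
μ_θ-semistable layers: μ^(1)=1; μ^(2)=-8

((1, 1, 3, 3); (0, 0, 0, 1))


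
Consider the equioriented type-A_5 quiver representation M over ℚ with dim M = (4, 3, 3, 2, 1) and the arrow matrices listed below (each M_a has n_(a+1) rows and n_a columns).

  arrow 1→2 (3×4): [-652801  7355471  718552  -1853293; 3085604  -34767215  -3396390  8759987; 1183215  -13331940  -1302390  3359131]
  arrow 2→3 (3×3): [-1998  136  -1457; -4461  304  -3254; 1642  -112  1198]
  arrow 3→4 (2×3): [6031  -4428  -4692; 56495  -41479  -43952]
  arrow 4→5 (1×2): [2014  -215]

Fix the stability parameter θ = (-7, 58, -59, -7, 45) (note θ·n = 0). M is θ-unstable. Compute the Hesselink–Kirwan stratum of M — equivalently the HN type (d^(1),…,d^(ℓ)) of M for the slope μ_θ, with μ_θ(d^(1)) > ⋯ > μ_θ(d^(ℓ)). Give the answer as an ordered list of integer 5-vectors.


Barcode: M ≅ I[1,1], I[1,2], I[1,4], I[1,5], I[3,3]. HN layers by μ_θ (5 steps, strictly decreasing):
  μ^(1)=58; μ^(2)=45; μ^(3)=-8/3; μ^(4)=-7; μ^(5)=-59

((0, 1, 0, 0, 0); (0, 0, 0, 0, 1); (0, 2, 2, 2, 0); (4, 0, 0, 0, 0); (0, 0, 1, 0, 0))


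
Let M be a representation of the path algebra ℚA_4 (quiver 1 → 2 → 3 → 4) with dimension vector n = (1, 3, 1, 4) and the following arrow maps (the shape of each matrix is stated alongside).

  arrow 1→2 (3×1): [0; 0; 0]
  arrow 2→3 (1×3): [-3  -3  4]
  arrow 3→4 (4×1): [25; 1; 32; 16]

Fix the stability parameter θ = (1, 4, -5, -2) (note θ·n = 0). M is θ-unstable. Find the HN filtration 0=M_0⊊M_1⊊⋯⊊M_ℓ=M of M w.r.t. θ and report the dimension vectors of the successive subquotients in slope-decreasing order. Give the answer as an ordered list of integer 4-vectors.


Interval decomposition of M: I[1,1], I[2,2]^2, I[2,4], I[4,4]^3.
HN type (ℓ=4): μ^(1)=4; μ^(2)=1; μ^(3)=-1; μ^(4)=-2

((0, 2, 0, 0); (1, 0, 0, 0); (0, 1, 1, 1); (0, 0, 0, 3))


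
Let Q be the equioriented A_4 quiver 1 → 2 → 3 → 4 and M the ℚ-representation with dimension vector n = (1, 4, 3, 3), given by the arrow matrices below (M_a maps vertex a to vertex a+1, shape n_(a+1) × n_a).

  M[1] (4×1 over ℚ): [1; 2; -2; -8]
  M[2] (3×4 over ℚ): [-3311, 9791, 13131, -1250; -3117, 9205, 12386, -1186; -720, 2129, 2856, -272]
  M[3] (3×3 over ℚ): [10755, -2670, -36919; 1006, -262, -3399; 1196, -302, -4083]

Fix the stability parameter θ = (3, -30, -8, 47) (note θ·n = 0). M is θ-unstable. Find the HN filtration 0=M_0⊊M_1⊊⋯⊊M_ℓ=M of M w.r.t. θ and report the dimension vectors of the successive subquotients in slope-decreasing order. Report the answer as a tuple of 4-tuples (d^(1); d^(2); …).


Barcode: M ≅ I[1,4], I[2,2], I[2,3], I[2,4], I[4,4]. HN layers by μ_θ (4 steps, strictly decreasing):
  μ^(1)=47; μ^(2)=-8; μ^(3)=-27/2; μ^(4)=-30

((0, 0, 0, 3); (0, 0, 3, 0); (1, 1, 0, 0); (0, 3, 0, 0))


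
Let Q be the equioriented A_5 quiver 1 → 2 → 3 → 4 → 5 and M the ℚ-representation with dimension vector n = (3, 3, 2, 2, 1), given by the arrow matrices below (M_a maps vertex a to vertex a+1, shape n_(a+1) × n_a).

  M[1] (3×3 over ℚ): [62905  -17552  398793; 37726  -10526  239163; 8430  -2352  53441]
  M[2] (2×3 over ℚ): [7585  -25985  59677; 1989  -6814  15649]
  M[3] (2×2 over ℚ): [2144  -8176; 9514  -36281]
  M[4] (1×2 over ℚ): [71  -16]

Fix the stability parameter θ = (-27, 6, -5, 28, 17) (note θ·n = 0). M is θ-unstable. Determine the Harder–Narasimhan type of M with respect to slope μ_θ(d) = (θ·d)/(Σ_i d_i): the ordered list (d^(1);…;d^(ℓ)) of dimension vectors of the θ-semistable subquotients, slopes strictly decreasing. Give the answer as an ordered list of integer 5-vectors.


Barcode: M ≅ I[1,2], I[1,3], I[1,4], I[4,5]. HN layers by μ_θ (5 steps, strictly decreasing):
  μ^(1)=28; μ^(2)=45/2; μ^(3)=6; μ^(4)=1/2; μ^(5)=-27

((0, 0, 0, 1, 0); (0, 0, 0, 1, 1); (0, 1, 0, 0, 0); (0, 2, 2, 0, 0); (3, 0, 0, 0, 0))


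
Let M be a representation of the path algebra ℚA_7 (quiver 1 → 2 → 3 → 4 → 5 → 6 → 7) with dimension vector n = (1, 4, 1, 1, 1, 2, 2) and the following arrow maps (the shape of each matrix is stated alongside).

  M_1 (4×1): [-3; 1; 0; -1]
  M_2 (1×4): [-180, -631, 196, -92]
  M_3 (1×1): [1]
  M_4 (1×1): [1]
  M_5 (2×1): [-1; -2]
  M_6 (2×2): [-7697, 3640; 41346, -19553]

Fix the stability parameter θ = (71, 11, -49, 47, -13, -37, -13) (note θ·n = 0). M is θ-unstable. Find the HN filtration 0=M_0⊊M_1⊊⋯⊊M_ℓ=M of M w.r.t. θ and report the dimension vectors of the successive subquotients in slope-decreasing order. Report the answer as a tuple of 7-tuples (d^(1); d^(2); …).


Barcode: M ≅ I[1,7], I[2,2]^3, I[6,7]. HN layers by μ_θ (4 steps, strictly decreasing):
  μ^(1)=11; μ^(2)=17/7; μ^(3)=-13; μ^(4)=-37

((0, 3, 0, 0, 0, 0, 0); (1, 1, 1, 1, 1, 1, 1); (0, 0, 0, 0, 0, 0, 1); (0, 0, 0, 0, 0, 1, 0))


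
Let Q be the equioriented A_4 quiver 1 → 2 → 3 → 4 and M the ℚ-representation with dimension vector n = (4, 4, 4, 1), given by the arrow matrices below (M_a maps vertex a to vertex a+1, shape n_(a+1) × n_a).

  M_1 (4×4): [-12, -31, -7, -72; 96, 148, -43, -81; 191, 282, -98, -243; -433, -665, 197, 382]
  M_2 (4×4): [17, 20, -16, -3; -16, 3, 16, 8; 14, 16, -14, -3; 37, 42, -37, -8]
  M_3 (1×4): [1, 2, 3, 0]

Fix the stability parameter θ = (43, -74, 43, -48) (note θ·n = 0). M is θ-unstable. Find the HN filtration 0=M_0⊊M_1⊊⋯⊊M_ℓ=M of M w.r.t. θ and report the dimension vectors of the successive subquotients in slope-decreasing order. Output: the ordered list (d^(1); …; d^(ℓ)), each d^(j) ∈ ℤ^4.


Barcode: M ≅ I[1,3]^3, I[1,4]. HN layers by μ_θ (3 steps, strictly decreasing):
  μ^(1)=43; μ^(2)=-5/2; μ^(3)=-31/2

((0, 0, 3, 0); (0, 0, 1, 1); (4, 4, 0, 0))


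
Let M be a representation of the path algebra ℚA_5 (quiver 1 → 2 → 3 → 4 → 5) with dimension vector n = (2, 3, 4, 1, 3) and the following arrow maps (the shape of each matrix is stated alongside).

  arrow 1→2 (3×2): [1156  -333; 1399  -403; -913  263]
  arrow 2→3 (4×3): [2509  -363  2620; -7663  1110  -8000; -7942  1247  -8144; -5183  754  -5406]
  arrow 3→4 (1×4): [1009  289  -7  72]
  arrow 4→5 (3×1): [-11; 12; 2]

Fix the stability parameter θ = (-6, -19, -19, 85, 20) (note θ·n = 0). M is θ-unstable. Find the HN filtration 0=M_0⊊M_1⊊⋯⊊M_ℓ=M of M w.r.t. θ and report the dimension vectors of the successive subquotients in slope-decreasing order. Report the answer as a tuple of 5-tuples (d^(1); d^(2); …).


Interval decomposition of M: I[1,3], I[1,5], I[2,3], I[3,3], I[5,5]^2.
HN type (ℓ=4): μ^(1)=105/2; μ^(2)=20; μ^(3)=-44/3; μ^(4)=-19

((0, 0, 0, 1, 1); (0, 0, 0, 0, 2); (2, 2, 2, 0, 0); (0, 1, 2, 0, 0))


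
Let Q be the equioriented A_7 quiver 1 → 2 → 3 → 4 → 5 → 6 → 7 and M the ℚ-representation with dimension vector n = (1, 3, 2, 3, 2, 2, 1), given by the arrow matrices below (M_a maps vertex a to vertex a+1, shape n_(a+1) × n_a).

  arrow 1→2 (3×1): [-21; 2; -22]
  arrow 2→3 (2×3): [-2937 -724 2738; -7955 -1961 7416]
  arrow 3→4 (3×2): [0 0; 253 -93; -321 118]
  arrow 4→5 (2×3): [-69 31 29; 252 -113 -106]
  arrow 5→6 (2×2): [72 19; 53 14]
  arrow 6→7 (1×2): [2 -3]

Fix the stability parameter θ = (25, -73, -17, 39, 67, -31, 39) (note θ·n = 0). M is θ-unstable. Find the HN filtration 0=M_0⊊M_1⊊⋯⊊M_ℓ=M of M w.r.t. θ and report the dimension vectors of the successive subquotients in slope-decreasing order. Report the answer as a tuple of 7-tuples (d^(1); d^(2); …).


Via rank(M_{q-1}∘⋯∘M_p): M ≅ I[1,7], I[2,2], I[2,6], I[4,4].
μ_θ-semistable layers: μ^(1)=39; μ^(2)=25; μ^(3)=-17; μ^(4)=-24; μ^(5)=-73

((0, 0, 0, 1, 0, 0, 1); (0, 0, 0, 2, 2, 2, 0); (0, 0, 2, 0, 0, 0, 0); (1, 1, 0, 0, 0, 0, 0); (0, 2, 0, 0, 0, 0, 0))


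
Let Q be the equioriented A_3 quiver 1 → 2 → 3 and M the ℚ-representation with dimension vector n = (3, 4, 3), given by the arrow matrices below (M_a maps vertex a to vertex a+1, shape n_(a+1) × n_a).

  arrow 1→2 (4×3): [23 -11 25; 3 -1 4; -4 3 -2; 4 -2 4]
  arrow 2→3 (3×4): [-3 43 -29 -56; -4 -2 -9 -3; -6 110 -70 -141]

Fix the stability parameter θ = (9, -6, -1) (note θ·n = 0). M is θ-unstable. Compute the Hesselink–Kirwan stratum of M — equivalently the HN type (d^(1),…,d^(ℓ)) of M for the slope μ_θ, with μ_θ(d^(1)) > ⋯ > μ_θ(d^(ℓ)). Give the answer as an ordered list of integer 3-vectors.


Via rank(M_{q-1}∘⋯∘M_p): M ≅ I[1,2], I[1,3]^2, I[2,3].
μ_θ-semistable layers: μ^(1)=3/2; μ^(2)=2/3; μ^(3)=-1; μ^(4)=-6

((1, 1, 0); (2, 2, 2); (0, 0, 1); (0, 1, 0))


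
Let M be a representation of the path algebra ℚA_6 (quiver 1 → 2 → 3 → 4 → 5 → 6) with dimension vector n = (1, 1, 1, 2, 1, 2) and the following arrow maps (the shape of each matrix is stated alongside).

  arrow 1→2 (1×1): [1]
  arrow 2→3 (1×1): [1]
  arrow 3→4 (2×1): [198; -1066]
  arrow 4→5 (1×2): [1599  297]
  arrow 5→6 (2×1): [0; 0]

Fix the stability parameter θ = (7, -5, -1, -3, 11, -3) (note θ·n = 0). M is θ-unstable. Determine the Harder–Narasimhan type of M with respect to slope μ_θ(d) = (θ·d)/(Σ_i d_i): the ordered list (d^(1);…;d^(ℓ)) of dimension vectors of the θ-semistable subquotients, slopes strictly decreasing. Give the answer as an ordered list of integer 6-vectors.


Interval decomposition of M: I[1,4], I[4,5], I[6,6]^2.
HN type (ℓ=3): μ^(1)=11; μ^(2)=-1/2; μ^(3)=-3

((0, 0, 0, 0, 1, 0); (1, 1, 1, 1, 0, 0); (0, 0, 0, 1, 0, 2))
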